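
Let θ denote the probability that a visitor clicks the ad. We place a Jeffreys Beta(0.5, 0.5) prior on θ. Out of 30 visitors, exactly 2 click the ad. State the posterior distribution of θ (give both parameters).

The binomial likelihood is conjugate to the Beta prior: with 2 successes and 28 failures, the posterior is Beta(0.5+2, 0.5+28) = Beta(2.5, 28.5).

Posterior: Beta(2.5, 28.5)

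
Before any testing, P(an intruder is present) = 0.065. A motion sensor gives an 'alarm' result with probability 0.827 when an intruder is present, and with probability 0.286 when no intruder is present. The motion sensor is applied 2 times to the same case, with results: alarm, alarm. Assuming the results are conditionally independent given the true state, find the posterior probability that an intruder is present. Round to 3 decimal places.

Let H be the event that an intruder is present; start with P(H) = 0.065. P('alarm'|H) = 0.827, P('alarm'|¬H) = 0.286.
Update on result 1 ('alarm'): P(H) ← 0.827·0.0650 / (0.827·0.0650 + 0.286·0.9350) = 0.053755/0.32116 = 0.1674.
Update on result 2 ('alarm'): P(H) ← 0.827·0.1674 / (0.827·0.1674 + 0.286·0.8326) = 0.13842/0.37655 = 0.3676.

Posterior P(H) ≈ 0.368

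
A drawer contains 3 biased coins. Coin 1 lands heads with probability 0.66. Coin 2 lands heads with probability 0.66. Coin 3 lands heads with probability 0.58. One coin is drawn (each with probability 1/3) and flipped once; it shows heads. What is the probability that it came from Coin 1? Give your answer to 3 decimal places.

Posterior probability ≈ 0.347

P(heads|C1) = 0.66; P(heads|C2) = 0.66; P(heads|C3) = 0.58.
Prior × likelihood for each source: 0.333333·0.66=0.2200, 0.333333·0.66=0.2200, 0.333333·0.58=0.1933. Summing gives P(heads) = 0.63333.
P(Coin 1 | heads) = 0.2200 / 0.63333 = 0.347.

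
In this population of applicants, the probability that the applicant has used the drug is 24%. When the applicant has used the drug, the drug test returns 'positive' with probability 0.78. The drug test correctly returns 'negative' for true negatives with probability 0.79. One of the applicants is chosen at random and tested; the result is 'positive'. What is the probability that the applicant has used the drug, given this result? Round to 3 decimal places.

Let H be the event that the applicant has used the drug. P(H) = 0.24, so P(¬H) = 0.76. With E the 'positive' result, P(E|H) = 0.78 and P(E|¬H) = 0.21.
P(E) = 0.78·0.24 + 0.21·0.76 = 0.18720 + 0.15960 = 0.34680.
By Bayes' theorem, P(H|E) = 0.18720 / 0.34680 = 0.540.

P(H | E) ≈ 0.540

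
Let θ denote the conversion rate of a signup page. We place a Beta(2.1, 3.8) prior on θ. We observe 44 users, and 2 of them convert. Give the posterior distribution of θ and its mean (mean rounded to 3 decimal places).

Observing 2 successes and 42 failures updates Beta(2.1, 3.8) by adding the success and failure counts to the two shape parameters: α = 2.1+2 = 4.1, β = 3.8+42 = 45.8.
Posterior mean = α/(α+β) = 4.1/49.9 = 0.082.

Posterior: Beta(4.1, 45.8); mean ≈ 0.082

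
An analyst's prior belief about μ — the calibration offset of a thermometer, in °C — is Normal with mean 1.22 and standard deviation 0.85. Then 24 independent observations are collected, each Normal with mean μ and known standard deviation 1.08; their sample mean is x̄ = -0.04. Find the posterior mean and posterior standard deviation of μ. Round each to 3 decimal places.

Posterior mean ≈ 0.039; posterior SD ≈ 0.213

With known σ, the Normal prior is conjugate. Weight on the data is w = (n/σ²)/(n/σ² + 1/τ₀²) = 20.5761/(20.5761+1.38408) = 0.93697.
Posterior mean = w·x̄ + (1−w)·μ₀ = 0.93697·-0.04 + 0.063027·1.22 = 0.039. Posterior variance = 1/(20.5761+1.38408) = 0.0455369, so SD = 0.213.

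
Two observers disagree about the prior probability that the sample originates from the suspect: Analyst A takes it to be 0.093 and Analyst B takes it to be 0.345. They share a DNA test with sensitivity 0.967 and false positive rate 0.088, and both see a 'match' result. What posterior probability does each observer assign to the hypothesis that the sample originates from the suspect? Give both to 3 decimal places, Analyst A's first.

Analyst A: 0.530; Analyst B: 0.853

The likelihood ratio for a 'match' result is 0.967/0.088 = 10.989.
Analyst A: prior odds 0.093/0.907 = 0.10254; posterior odds 1.1267; posterior probability 0.530.
Analyst B: prior odds 0.345/0.655 = 0.52672; posterior odds 5.7879; posterior probability 0.853.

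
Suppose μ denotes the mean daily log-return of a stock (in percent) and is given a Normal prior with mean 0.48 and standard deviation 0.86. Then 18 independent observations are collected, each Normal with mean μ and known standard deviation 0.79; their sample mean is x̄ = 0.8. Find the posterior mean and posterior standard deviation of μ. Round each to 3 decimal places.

Posterior mean ≈ 0.786; posterior SD ≈ 0.182

Prior precision 1/τ₀² = 1/0.86² = 1.35208; data precision n/σ² = 18/0.79² = 28.8415.
Posterior precision = 1.35208 + 28.8415 = 30.1936, giving posterior SD = 1/√30.1936 = 0.182.
Posterior mean = (1.35208·0.48 + 28.8415·0.8) / 30.1936 = 0.786.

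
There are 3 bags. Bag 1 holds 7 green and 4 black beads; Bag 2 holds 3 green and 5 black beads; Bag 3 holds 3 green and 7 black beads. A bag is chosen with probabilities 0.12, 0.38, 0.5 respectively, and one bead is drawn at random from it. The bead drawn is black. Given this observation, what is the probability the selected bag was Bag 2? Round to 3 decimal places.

Tabulate prior·likelihood by source: [1] prior 0.12, lik 0.3636, product 0.04364; [2] prior 0.38, lik 0.625, product 0.2375; [3] prior 0.5, lik 0.7, product 0.3500.
Normalizing constant = 0.63114; the posterior for Bag 2 is its product over the sum, 0.2375/0.63114 = 0.376.

Posterior probability ≈ 0.376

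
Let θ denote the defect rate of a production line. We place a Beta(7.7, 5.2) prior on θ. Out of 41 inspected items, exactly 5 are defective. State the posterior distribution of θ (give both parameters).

Observing 5 successes and 36 failures updates Beta(7.7, 5.2) by adding the success and failure counts to the two shape parameters: α = 7.7+5 = 12.7, β = 5.2+36 = 41.2.

Posterior: Beta(12.7, 41.2)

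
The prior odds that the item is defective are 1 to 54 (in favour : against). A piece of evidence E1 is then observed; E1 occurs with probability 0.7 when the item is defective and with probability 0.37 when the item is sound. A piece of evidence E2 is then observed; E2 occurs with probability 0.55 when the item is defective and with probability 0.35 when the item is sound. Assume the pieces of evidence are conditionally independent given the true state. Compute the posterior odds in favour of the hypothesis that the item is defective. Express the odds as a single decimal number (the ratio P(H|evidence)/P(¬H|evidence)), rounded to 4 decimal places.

Prior odds = 1/54 = 0.018519. In log-odds, ln(0.018519) = -3.9890.
Add log likelihood ratios: ln(1.8919) + ln(1.5714) = 1.0896.
Posterior log-odds = -2.8994, so posterior odds = exp(-2.8994) = 0.055055.

Posterior odds ≈ 0.0551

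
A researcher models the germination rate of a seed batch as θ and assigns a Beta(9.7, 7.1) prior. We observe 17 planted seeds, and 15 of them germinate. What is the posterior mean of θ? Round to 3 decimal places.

Observing 15 successes and 2 failures updates Beta(9.7, 7.1) by adding the success and failure counts to the two shape parameters: α = 9.7+15 = 24.7, β = 7.1+2 = 9.1.
E[θ | data] = 24.7/(24.7+9.1) = 0.731.

Posterior mean ≈ 0.731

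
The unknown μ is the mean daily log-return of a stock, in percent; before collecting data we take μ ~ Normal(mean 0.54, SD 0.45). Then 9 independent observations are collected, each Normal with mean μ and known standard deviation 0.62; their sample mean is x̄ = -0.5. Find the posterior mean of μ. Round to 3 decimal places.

Posterior mean ≈ -0.319

With known σ, the Normal prior is conjugate. Weight on the data is w = (n/σ²)/(n/σ² + 1/τ₀²) = 23.4131/(23.4131+4.93827) = 0.82582.
Posterior mean = w·x̄ + (1−w)·μ₀ = 0.82582·-0.5 + 0.17418·0.54 = -0.319.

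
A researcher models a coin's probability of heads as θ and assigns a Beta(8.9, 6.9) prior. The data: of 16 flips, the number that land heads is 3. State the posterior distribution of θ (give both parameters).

Observing 3 successes and 13 failures updates Beta(8.9, 6.9) by adding the success and failure counts to the two shape parameters: α = 8.9+3 = 11.9, β = 6.9+13 = 19.9.

Posterior: Beta(11.9, 19.9)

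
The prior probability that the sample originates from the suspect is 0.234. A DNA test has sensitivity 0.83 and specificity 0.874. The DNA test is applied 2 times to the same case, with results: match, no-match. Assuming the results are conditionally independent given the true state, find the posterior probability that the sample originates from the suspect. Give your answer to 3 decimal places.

Posterior P(H) ≈ 0.281

With H the event that the sample originates from the suspect, the joint likelihood of the observed sequence is P(data|H) = 0.83·0.17 = 0.14110 and P(data|¬H) = 0.126·0.874 = 0.11012.
Bayes: P(H|data) = 0.234·0.14110 / (0.234·0.14110 + 0.766·0.11012) = 0.033017/0.11737 = 0.2813.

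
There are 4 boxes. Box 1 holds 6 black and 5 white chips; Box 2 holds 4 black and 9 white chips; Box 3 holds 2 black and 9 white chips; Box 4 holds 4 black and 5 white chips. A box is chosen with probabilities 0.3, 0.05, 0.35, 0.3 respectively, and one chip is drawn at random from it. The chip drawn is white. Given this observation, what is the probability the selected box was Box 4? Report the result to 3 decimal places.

P(white|Box 1) = 0.4545; P(white|Box 2) = 0.6923; P(white|Box 3) = 0.8182; P(white|Box 4) = 0.5556.
Prior × likelihood for each source: 0.3·0.4545=0.1364, 0.05·0.6923=0.03462, 0.35·0.8182=0.2864, 0.3·0.5556=0.1667. Summing gives P(white) = 0.62401.
P(Box 4 | white) = 0.1667 / 0.62401 = 0.267.

Posterior probability ≈ 0.267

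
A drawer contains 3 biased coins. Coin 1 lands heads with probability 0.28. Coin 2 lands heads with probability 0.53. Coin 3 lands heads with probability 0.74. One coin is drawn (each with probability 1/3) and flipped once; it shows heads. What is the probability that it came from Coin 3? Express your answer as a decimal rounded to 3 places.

Tabulate prior·likelihood by source: [1] prior 0.333333, lik 0.28, product 0.09333; [2] prior 0.333333, lik 0.53, product 0.1767; [3] prior 0.333333, lik 0.74, product 0.2467.
Normalizing constant = 0.51667; the posterior for Coin 3 is its product over the sum, 0.2467/0.51667 = 0.477.

Posterior probability ≈ 0.477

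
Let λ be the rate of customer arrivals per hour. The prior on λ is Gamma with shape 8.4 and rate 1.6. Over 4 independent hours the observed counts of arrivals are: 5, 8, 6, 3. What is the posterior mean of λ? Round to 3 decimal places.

Posterior mean ≈ 5.429

Total count ∑xᵢ = 22 over n = 4 hours.
Gamma is conjugate to the Poisson likelihood: posterior is Gamma(shape = 8.4+22 = 30.4, rate = 1.6+4 = 5.6).
Posterior mean = shape/rate = 30.4/5.6 = 5.429.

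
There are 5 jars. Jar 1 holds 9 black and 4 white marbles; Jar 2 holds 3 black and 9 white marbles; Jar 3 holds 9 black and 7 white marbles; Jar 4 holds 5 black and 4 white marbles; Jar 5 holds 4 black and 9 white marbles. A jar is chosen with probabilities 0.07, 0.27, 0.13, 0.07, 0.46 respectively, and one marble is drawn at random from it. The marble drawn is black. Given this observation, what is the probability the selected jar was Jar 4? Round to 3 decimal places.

Posterior probability ≈ 0.105

Tabulate prior·likelihood by source: [1] prior 0.07, lik 0.6923, product 0.04846; [2] prior 0.27, lik 0.25, product 0.06750; [3] prior 0.13, lik 0.5625, product 0.07312; [4] prior 0.07, lik 0.5556, product 0.03889; [5] prior 0.46, lik 0.3077, product 0.1415.
Normalizing constant = 0.36951; the posterior for Jar 4 is its product over the sum, 0.03889/0.36951 = 0.105.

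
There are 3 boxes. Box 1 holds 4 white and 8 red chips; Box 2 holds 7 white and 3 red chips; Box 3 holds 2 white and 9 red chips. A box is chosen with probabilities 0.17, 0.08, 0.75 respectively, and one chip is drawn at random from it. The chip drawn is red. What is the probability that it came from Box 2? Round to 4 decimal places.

Posterior probability ≈ 0.0320

Tabulate prior·likelihood by source: [1] prior 0.17, lik 0.6667, product 0.1133; [2] prior 0.08, lik 0.3, product 0.02400; [3] prior 0.75, lik 0.8182, product 0.6136.
Normalizing constant = 0.75097; the posterior for Box 2 is its product over the sum, 0.02400/0.75097 = 0.0320.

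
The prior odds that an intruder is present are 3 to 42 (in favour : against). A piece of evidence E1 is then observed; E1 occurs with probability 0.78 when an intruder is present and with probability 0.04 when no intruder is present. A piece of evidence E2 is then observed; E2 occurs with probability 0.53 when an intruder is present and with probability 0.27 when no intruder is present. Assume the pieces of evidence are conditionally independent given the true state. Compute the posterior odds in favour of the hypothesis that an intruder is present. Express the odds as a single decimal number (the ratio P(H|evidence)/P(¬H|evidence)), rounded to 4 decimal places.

Prior odds = 3/42 = 0.071429. In log-odds, ln(0.071429) = -2.6391.
Add log likelihood ratios: ln(19.500) + ln(1.9630) = 3.6449.
Posterior log-odds = 1.0058, so posterior odds = exp(1.0058) = 2.7341.

Posterior odds ≈ 2.7341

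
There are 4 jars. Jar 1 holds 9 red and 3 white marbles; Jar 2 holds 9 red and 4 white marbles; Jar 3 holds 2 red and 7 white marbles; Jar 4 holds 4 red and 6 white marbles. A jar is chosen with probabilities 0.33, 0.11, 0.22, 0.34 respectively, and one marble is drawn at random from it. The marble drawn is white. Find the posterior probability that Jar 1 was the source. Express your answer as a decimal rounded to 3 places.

P(white|Jar 1) = 0.25; P(white|Jar 2) = 0.3077; P(white|Jar 3) = 0.7778; P(white|Jar 4) = 0.6.
Prior × likelihood for each source: 0.33·0.25=0.08250, 0.11·0.3077=0.03385, 0.22·0.7778=0.1711, 0.34·0.6=0.2040. Summing gives P(white) = 0.49146.
P(Jar 1 | white) = 0.08250 / 0.49146 = 0.168.

Posterior probability ≈ 0.168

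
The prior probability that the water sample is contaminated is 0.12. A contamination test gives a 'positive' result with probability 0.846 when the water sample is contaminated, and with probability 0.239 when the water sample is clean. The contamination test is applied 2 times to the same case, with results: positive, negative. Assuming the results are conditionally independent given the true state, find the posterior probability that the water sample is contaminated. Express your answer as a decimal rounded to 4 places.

With H the event that the water sample is contaminated, the joint likelihood of the observed sequence is P(data|H) = 0.846·0.154 = 0.13028 and P(data|¬H) = 0.239·0.761 = 0.18188.
Bayes: P(H|data) = 0.12·0.13028 / (0.12·0.13028 + 0.88·0.18188) = 0.015634/0.17569 = 0.0890.

Posterior P(H) ≈ 0.0890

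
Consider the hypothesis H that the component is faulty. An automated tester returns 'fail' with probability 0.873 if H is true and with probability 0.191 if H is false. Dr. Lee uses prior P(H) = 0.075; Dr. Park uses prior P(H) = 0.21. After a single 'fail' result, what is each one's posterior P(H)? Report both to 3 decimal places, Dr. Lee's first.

The likelihood ratio for a 'fail' result is 0.873/0.191 = 4.5707.
Dr. Lee: prior odds 0.075/0.925 = 0.081081; posterior odds 0.37060; posterior probability 0.270.
Dr. Park: prior odds 0.21/0.79 = 0.26582; posterior odds 1.2150; posterior probability 0.549.

Dr. Lee: 0.270; Dr. Park: 0.549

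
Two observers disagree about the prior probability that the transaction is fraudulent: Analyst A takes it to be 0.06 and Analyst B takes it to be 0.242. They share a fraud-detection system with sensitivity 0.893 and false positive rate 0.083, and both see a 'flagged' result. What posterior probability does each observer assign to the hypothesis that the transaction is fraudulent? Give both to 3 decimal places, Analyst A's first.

P('+'|H) = 0.893, P('+'|¬H) = 0.083.
Analyst A: numerator 0.893·0.06 = 0.053580; evidence = 0.053580+0.083·0.94 = 0.13160; posterior = 0.407.
Analyst B: numerator 0.893·0.242 = 0.21611; evidence = 0.21611+0.083·0.758 = 0.27902; posterior = 0.775.

Analyst A: 0.407; Analyst B: 0.775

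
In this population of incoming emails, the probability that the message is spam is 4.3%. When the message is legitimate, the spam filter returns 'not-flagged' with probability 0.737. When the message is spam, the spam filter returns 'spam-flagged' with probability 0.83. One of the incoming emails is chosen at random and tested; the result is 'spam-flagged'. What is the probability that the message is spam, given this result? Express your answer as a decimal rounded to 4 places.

Let H be the event that the message is spam. P(H) = 0.043, so P(¬H) = 0.957. With E the 'spam-flagged' result, P(E|H) = 0.83 and P(E|¬H) = 0.263.
P(E) = 0.83·0.043 + 0.263·0.957 = 0.035690 + 0.25169 = 0.28738.
By Bayes' theorem, P(H|E) = 0.035690 / 0.28738 = 0.1242.

P(H | E) ≈ 0.1242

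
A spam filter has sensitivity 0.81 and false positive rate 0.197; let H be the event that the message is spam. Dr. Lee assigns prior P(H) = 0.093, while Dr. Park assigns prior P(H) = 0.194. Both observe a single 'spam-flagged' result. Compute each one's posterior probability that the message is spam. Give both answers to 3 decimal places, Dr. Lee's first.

The likelihood ratio for a 'spam-flagged' result is 0.81/0.197 = 4.1117.
Dr. Lee: prior odds 0.093/0.907 = 0.10254; posterior odds 0.42159; posterior probability 0.297.
Dr. Park: prior odds 0.194/0.806 = 0.24069; posterior odds 0.98966; posterior probability 0.497.

Dr. Lee: 0.297; Dr. Park: 0.497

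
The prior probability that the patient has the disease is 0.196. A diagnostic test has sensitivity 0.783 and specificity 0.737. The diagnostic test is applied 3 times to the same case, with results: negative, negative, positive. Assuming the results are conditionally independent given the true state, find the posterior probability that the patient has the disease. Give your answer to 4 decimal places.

With H the event that the patient has the disease, the joint likelihood of the observed sequence is P(data|H) = 0.217·0.217·0.783 = 0.036871 and P(data|¬H) = 0.737·0.737·0.263 = 0.14285.
Bayes: P(H|data) = 0.196·0.036871 / (0.196·0.036871 + 0.804·0.14285) = 0.0072267/0.12208 = 0.0592.

Posterior P(H) ≈ 0.0592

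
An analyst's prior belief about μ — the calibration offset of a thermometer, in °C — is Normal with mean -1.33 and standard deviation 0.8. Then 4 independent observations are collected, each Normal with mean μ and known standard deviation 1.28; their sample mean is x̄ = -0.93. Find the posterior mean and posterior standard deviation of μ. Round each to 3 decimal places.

Posterior mean ≈ -1.086; posterior SD ≈ 0.500

With known σ, the Normal prior is conjugate. Weight on the data is w = (n/σ²)/(n/σ² + 1/τ₀²) = 2.44141/(2.44141+1.56250) = 0.60976.
Posterior mean = w·x̄ + (1−w)·μ₀ = 0.60976·-0.93 + 0.39024·-1.33 = -1.086. Posterior variance = 1/(2.44141+1.56250) = 0.249756, so SD = 0.500.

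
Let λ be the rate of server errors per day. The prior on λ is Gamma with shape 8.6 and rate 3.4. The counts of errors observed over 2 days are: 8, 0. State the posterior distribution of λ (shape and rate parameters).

Total count ∑xᵢ = 8 over n = 2 days.
Gamma is conjugate to the Poisson likelihood: posterior is Gamma(shape = 8.6+8 = 16.6, rate = 3.4+2 = 5.4).

Posterior: Gamma(shape=16.6, rate=5.4)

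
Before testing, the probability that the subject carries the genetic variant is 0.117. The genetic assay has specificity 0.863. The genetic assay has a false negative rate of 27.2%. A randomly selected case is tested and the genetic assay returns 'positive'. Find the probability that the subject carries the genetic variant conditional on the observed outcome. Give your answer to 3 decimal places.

P(H | E) ≈ 0.413

Write H for 'the subject carries the genetic variant'. Prior odds H:¬H = 0.117/0.883 = 0.13250. For the 'positive' outcome, the likelihood ratio is 0.728/0.137 = 5.3139.
Posterior odds = 0.13250 × 5.3139 = 0.70410, so P(H|E) = 0.70410/(1+0.70410) = 0.413.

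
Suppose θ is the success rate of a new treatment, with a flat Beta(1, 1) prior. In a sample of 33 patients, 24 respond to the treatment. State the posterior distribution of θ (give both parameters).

Posterior: Beta(25, 10)

The binomial likelihood is conjugate to the Beta prior: with 24 successes and 9 failures, the posterior is Beta(1+24, 1+9) = Beta(25, 10).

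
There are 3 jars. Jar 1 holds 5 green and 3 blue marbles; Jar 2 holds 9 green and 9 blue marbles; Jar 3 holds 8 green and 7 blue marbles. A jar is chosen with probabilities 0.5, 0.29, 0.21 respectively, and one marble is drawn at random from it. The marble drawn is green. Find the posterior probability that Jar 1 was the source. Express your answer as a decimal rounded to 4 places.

Posterior probability ≈ 0.5487

Tabulate prior·likelihood by source: [1] prior 0.5, lik 0.625, product 0.3125; [2] prior 0.29, lik 0.5, product 0.1450; [3] prior 0.21, lik 0.5333, product 0.1120.
Normalizing constant = 0.56950; the posterior for Jar 1 is its product over the sum, 0.3125/0.56950 = 0.5487.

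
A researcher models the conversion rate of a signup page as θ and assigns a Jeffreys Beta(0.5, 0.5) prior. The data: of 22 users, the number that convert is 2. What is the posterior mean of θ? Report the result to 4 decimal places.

The binomial likelihood is conjugate to the Beta prior: with 2 successes and 20 failures, the posterior is Beta(0.5+2, 0.5+20) = Beta(2.5, 20.5).
Posterior mean = α/(α+β) = 2.5/23 = 0.1087.

Posterior mean ≈ 0.1087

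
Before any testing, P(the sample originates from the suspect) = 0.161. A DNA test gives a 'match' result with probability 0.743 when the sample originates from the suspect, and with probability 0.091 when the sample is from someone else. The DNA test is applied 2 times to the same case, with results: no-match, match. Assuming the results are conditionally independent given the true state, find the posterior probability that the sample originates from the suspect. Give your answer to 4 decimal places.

Posterior P(H) ≈ 0.3070

Let H be the event that the sample originates from the suspect; start with P(H) = 0.161. P('match'|H) = 0.743, P('match'|¬H) = 0.091.
Update on result 1 ('no-match'): P(H) ← 0.257·0.1610 / (0.257·0.1610 + 0.909·0.8390) = 0.041377/0.80403 = 0.0515.
Update on result 2 ('match'): P(H) ← 0.743·0.0515 / (0.743·0.0515 + 0.091·0.9485) = 0.038236/0.12455 = 0.3070.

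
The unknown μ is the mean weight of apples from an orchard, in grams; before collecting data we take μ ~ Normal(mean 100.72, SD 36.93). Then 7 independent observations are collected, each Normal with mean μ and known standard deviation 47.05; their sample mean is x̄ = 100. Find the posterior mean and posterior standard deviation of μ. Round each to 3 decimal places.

Posterior mean ≈ 100.136; posterior SD ≈ 16.022

Prior precision 1/τ₀² = 1/36.93² = 0.00073323; data precision n/σ² = 7/47.05² = 0.00316212.
Posterior precision = 0.00073323 + 0.00316212 = 0.00389536, giving posterior SD = 1/√0.00389536 = 16.022.
Posterior mean = (0.00073323·100.72 + 0.00316212·100) / 0.00389536 = 100.136.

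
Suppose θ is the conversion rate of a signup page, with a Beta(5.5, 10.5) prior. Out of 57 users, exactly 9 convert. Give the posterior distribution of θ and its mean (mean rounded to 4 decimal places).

The binomial likelihood is conjugate to the Beta prior: with 9 successes and 48 failures, the posterior is Beta(5.5+9, 10.5+48) = Beta(14.5, 58.5).
Posterior mean = α/(α+β) = 14.5/73 = 0.1986.

Posterior: Beta(14.5, 58.5); mean ≈ 0.1986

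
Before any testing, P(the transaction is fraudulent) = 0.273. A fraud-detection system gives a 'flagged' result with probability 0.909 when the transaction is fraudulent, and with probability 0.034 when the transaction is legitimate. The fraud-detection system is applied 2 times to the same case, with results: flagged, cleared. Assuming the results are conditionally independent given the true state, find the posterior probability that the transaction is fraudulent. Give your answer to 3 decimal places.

With H the event that the transaction is fraudulent, the joint likelihood of the observed sequence is P(data|H) = 0.909·0.091 = 0.082719 and P(data|¬H) = 0.034·0.966 = 0.032844.
Bayes: P(H|data) = 0.273·0.082719 / (0.273·0.082719 + 0.727·0.032844) = 0.022582/0.046460 = 0.4861.

Posterior P(H) ≈ 0.486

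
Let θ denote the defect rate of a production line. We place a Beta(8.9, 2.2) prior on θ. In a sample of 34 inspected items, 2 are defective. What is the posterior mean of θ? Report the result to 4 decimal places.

Observing 2 successes and 32 failures updates Beta(8.9, 2.2) by adding the success and failure counts to the two shape parameters: α = 8.9+2 = 10.9, β = 2.2+32 = 34.2.
E[θ | data] = 10.9/(10.9+34.2) = 0.2417.

Posterior mean ≈ 0.2417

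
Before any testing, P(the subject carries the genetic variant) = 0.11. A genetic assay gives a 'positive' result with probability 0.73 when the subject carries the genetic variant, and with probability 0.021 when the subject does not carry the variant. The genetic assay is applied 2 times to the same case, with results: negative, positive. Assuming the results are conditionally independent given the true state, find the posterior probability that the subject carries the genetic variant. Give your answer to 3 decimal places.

Let H be the event that the subject carries the genetic variant; start with P(H) = 0.11. P('positive'|H) = 0.73, P('positive'|¬H) = 0.021.
Update on result 1 ('negative'): P(H) ← 0.27·0.1100 / (0.27·0.1100 + 0.979·0.8900) = 0.029700/0.90101 = 0.0330.
Update on result 2 ('positive'): P(H) ← 0.73·0.0330 / (0.73·0.0330 + 0.021·0.9670) = 0.024063/0.044371 = 0.5423.

Posterior P(H) ≈ 0.542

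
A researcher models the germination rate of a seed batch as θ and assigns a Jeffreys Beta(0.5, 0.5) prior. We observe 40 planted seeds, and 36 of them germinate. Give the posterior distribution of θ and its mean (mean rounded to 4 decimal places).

The binomial likelihood is conjugate to the Beta prior: with 36 successes and 4 failures, the posterior is Beta(0.5+36, 0.5+4) = Beta(36.5, 4.5).
E[θ | data] = 36.5/(36.5+4.5) = 0.8902.

Posterior: Beta(36.5, 4.5); mean ≈ 0.8902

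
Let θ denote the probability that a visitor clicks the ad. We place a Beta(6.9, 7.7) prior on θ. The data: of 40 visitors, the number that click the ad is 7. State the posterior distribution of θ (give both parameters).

Posterior: Beta(13.9, 40.7)

Observing 7 successes and 33 failures updates Beta(6.9, 7.7) by adding the success and failure counts to the two shape parameters: α = 6.9+7 = 13.9, β = 7.7+33 = 40.7.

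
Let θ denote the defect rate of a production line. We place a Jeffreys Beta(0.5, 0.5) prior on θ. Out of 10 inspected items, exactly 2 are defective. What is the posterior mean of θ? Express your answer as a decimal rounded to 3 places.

Observing 2 successes and 8 failures updates Beta(0.5, 0.5) by adding the success and failure counts to the two shape parameters: α = 0.5+2 = 2.5, β = 0.5+8 = 8.5.
Posterior mean = α/(α+β) = 2.5/11 = 0.227.

Posterior mean ≈ 0.227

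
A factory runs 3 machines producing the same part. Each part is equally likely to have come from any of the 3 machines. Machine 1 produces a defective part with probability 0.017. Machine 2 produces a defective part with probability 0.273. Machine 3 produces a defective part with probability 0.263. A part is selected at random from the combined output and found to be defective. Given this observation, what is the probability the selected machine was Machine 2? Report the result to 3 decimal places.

Posterior probability ≈ 0.494

P(defective|M1) = 0.017; P(defective|M2) = 0.273; P(defective|M3) = 0.263.
Prior × likelihood for each source: 0.333333·0.017=0.005667, 0.333333·0.273=0.09100, 0.333333·0.263=0.08767. Summing gives P(defective) = 0.18433.
P(Machine 2 | defective) = 0.09100 / 0.18433 = 0.494.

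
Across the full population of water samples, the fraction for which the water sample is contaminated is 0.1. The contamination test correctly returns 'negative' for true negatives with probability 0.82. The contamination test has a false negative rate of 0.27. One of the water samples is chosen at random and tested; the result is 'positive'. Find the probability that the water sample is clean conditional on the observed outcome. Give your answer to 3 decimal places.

P(¬H | E) ≈ 0.689

Let H be the event that the water sample is contaminated. P(H) = 0.1, so P(¬H) = 0.9. With E the 'positive' result, P(E|H) = 0.73 and P(E|¬H) = 0.18.
P(E) = 0.73·0.1 + 0.18·0.9 = 0.073000 + 0.16200 = 0.23500.
By Bayes' theorem, P(H|E) = 0.073000 / 0.23500 = 0.311. Hence P(¬H|E) = 1 − 0.311 = 0.689.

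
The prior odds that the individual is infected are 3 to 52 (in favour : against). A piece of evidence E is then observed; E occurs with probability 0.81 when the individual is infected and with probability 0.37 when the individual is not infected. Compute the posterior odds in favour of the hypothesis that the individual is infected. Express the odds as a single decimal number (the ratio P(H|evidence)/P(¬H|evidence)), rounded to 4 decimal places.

Posterior odds ≈ 0.1263

Prior odds = 3/52 = 0.057692.
Likelihood ratio for E = 0.81/0.37 = 2.1892.
Posterior odds = prior odds × LR = 0.12630.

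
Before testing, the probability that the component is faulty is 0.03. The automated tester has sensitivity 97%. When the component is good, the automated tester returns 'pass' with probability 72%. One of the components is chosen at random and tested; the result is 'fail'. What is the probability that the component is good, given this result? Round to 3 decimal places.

P(¬H | E) ≈ 0.903

Write H for 'the component is faulty'. Prior odds H:¬H = 0.03/0.97 = 0.030928. For the 'fail' outcome, the likelihood ratio is 0.97/0.28 = 3.4643.
Posterior odds = 0.030928 × 3.4643 = 0.10714, so P(H|E) = 0.10714/(1+0.10714) = 0.097. Then P(¬H|E) = 1 − 0.097 = 0.903.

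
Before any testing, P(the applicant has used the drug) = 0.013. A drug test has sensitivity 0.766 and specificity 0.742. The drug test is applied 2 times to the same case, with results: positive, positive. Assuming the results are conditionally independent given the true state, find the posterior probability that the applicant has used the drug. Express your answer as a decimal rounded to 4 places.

With H the event that the applicant has used the drug, the joint likelihood of the observed sequence is P(data|H) = 0.766·0.766 = 0.58676 and P(data|¬H) = 0.258·0.258 = 0.066564.
Bayes: P(H|data) = 0.013·0.58676 / (0.013·0.58676 + 0.987·0.066564) = 0.0076278/0.073326 = 0.1040.

Posterior P(H) ≈ 0.1040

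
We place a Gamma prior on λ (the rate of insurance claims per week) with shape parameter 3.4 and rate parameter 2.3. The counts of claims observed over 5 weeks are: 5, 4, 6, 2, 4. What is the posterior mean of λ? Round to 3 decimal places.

The Poisson likelihood adds the total count to the shape and the number of exposure periods to the rate. Here ∑xᵢ = 21 and n = 5, so shape 3.4→24.4 and rate 2.3→7.3.
E[λ | data] = 24.4/7.3 = 3.342.

Posterior mean ≈ 3.342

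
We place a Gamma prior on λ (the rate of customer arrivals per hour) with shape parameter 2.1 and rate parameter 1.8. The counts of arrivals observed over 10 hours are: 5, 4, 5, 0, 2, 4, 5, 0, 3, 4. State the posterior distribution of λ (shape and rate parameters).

Posterior: Gamma(shape=34.1, rate=11.8)

Total count ∑xᵢ = 32 over n = 10 hours.
Gamma is conjugate to the Poisson likelihood: posterior is Gamma(shape = 2.1+32 = 34.1, rate = 1.8+10 = 11.8).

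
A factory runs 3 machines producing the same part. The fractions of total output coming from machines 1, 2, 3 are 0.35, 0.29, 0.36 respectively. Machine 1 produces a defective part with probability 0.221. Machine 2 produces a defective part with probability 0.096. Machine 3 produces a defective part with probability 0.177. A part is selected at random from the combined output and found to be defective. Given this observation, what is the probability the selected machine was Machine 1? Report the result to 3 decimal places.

Posterior probability ≈ 0.458

Tabulate prior·likelihood by source: [1] prior 0.35, lik 0.221, product 0.07735; [2] prior 0.29, lik 0.096, product 0.02784; [3] prior 0.36, lik 0.177, product 0.06372.
Normalizing constant = 0.16891; the posterior for Machine 1 is its product over the sum, 0.07735/0.16891 = 0.458.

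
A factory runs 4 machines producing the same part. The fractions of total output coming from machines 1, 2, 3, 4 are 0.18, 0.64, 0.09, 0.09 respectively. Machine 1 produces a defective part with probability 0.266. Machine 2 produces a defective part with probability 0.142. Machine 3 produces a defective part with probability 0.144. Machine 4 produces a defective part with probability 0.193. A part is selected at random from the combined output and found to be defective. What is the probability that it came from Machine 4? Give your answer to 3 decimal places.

Posterior probability ≈ 0.103

Tabulate prior·likelihood by source: [1] prior 0.18, lik 0.266, product 0.04788; [2] prior 0.64, lik 0.142, product 0.09088; [3] prior 0.09, lik 0.144, product 0.01296; [4] prior 0.09, lik 0.193, product 0.01737.
Normalizing constant = 0.16909; the posterior for Machine 4 is its product over the sum, 0.01737/0.16909 = 0.103.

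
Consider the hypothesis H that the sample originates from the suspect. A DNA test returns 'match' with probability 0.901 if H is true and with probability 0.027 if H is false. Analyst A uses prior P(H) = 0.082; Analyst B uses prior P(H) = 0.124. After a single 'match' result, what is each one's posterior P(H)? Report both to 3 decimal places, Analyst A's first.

Analyst A: 0.749; Analyst B: 0.825

P('+'|H) = 0.901, P('+'|¬H) = 0.027.
Analyst A: numerator 0.901·0.082 = 0.073882; evidence = 0.073882+0.027·0.918 = 0.098668; posterior = 0.749.
Analyst B: numerator 0.901·0.124 = 0.11172; evidence = 0.11172+0.027·0.876 = 0.13538; posterior = 0.825.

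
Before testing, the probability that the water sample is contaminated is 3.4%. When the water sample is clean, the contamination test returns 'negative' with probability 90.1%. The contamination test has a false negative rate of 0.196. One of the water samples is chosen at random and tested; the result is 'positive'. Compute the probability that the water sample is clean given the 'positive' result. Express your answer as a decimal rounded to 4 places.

P(¬H | E) ≈ 0.7777

Let H be the event that the water sample is contaminated. P(H) = 0.034, so P(¬H) = 0.966. With E the 'positive' result, P(E|H) = 0.804 and P(E|¬H) = 0.099.
P(E) = 0.804·0.034 + 0.099·0.966 = 0.027336 + 0.095634 = 0.12297.
By Bayes' theorem, P(H|E) = 0.027336 / 0.12297 = 0.2223. Hence P(¬H|E) = 1 − 0.2223 = 0.7777.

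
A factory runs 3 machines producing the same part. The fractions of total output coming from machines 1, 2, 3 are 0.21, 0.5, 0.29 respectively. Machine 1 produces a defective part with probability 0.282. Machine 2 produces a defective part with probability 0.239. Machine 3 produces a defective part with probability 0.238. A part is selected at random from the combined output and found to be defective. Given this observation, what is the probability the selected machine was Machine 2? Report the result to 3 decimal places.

P(defective|M1) = 0.282; P(defective|M2) = 0.239; P(defective|M3) = 0.238.
Prior × likelihood for each source: 0.21·0.282=0.05922, 0.5·0.239=0.1195, 0.29·0.238=0.06902. Summing gives P(defective) = 0.24774.
P(Machine 2 | defective) = 0.1195 / 0.24774 = 0.482.

Posterior probability ≈ 0.482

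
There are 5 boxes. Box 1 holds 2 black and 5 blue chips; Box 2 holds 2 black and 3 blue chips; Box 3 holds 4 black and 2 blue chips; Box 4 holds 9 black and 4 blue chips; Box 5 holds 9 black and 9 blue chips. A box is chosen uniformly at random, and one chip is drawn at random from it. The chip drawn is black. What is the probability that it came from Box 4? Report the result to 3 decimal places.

P(black|Box 1) = 0.2857; P(black|Box 2) = 0.4; P(black|Box 3) = 0.6667; P(black|Box 4) = 0.6923; P(black|Box 5) = 0.5.
Prior × likelihood for each source: 0.2·0.2857=0.05714, 0.2·0.4=0.08000, 0.2·0.6667=0.1333, 0.2·0.6923=0.1385, 0.2·0.5=0.1000. Summing gives P(black) = 0.50894.
P(Box 4 | black) = 0.1385 / 0.50894 = 0.272.

Posterior probability ≈ 0.272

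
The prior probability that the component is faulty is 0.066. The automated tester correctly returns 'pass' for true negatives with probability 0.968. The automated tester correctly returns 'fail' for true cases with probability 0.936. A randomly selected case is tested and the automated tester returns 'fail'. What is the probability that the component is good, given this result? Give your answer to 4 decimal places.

P(¬H | E) ≈ 0.3261

Let H be the event that the component is faulty. P(H) = 0.066, so P(¬H) = 0.934. With E the 'fail' result, P(E|H) = 0.936 and P(E|¬H) = 0.032.
P(E) = 0.936·0.066 + 0.032·0.934 = 0.061776 + 0.029888 = 0.091664.
By Bayes' theorem, P(H|E) = 0.061776 / 0.091664 = 0.6739. Hence P(¬H|E) = 1 − 0.6739 = 0.3261.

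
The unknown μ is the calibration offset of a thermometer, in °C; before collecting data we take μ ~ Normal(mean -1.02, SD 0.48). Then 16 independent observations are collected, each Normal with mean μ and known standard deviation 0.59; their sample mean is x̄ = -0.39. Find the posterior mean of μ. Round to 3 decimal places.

With known σ, the Normal prior is conjugate. Weight on the data is w = (n/σ²)/(n/σ² + 1/τ₀²) = 45.9638/(45.9638+4.34028) = 0.91372.
Posterior mean = w·x̄ + (1−w)·μ₀ = 0.91372·-0.39 + 0.086281·-1.02 = -0.444.

Posterior mean ≈ -0.444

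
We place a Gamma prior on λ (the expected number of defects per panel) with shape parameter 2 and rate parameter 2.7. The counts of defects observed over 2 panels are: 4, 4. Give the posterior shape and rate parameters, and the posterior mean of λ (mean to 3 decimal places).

Posterior: Gamma(shape=10, rate=4.7); mean ≈ 2.128

The Poisson likelihood adds the total count to the shape and the number of exposure periods to the rate. Here ∑xᵢ = 8 and n = 2, so shape 2→10 and rate 2.7→4.7.
E[λ | data] = 10/4.7 = 2.128.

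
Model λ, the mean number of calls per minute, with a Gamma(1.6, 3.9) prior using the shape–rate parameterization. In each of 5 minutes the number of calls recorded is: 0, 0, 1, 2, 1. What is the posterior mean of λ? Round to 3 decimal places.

Posterior mean ≈ 0.629

Total count ∑xᵢ = 4 over n = 5 minutes.
Gamma is conjugate to the Poisson likelihood: posterior is Gamma(shape = 1.6+4 = 5.6, rate = 3.9+5 = 8.9).
Posterior mean = shape/rate = 5.6/8.9 = 0.629.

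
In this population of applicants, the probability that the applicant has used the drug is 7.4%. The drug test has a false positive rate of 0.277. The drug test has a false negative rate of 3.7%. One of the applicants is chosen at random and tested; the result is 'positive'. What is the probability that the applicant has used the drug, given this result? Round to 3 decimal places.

Let H be the event that the applicant has used the drug. P(H) = 0.074, so P(¬H) = 0.926. With E the 'positive' result, P(E|H) = 0.963 and P(E|¬H) = 0.277.
P(E) = 0.963·0.074 + 0.277·0.926 = 0.071262 + 0.25650 = 0.32776.
By Bayes' theorem, P(H|E) = 0.071262 / 0.32776 = 0.217.

P(H | E) ≈ 0.217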